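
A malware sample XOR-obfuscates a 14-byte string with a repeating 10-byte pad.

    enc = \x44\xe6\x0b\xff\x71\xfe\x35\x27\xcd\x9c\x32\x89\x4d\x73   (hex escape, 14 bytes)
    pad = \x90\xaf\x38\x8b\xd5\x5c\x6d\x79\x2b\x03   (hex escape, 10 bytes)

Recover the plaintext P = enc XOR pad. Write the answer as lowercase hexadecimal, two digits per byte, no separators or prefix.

d4493374a4a2585ee69fa22675f8

The 10-byte key repeats, so the effective keystream is 90 af 38 8b d5 5c 6d 79 2b 03 90 af 38 8b.
byte 0: 44 ^ 90 = d4
byte 1: e6 ^ af = 49
byte 2: 0b ^ 38 = 33
byte 3: ff ^ 8b = 74
byte 4: 71 ^ d5 = a4
byte 5: fe ^ 5c = a2
byte 6: 35 ^ 6d = 58
byte 7: 27 ^ 79 = 5e
byte 8: cd ^ 2b = e6
byte 9: 9c ^ 03 = 9f
byte 10: 32 ^ 90 = a2
byte 11: 89 ^ af = 26
byte 12: 4d ^ 38 = 75
byte 13: 73 ^ 8b = f8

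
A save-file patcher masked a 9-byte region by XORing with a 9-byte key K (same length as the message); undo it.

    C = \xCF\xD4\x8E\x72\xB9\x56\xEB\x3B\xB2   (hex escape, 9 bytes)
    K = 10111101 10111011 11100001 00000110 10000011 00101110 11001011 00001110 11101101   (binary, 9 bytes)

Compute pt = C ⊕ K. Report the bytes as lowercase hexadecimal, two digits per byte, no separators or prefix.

726f6f743a7820355f

cf xor bd = 72
d4 xor bb = 6f
8e xor e1 = 6f
72 xor 06 = 74
b9 xor 83 = 3a
56 xor 2e = 78
eb xor cb = 20
3b xor 0e = 35
b2 xor ed = 5f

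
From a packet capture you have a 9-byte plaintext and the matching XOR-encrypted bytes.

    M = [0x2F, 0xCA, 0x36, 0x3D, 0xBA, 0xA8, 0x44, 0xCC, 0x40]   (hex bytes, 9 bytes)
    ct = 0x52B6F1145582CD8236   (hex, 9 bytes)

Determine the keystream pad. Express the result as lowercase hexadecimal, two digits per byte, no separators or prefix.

Since ct = M ⊕ pad, XORing both sides with M gives pad = M ⊕ ct.
00101111 ^ 01010010 = 01111101
11001010 ^ 10110110 = 01111100
00110110 ^ 11110001 = 11000111
00111101 ^ 00010100 = 00101001
10111010 ^ 01010101 = 11101111
10101000 ^ 10000010 = 00101010
01000100 ^ 11001101 = 10001001
11001100 ^ 10000010 = 01001110
01000000 ^ 00110110 = 01110110

7d7cc729ef2a894e76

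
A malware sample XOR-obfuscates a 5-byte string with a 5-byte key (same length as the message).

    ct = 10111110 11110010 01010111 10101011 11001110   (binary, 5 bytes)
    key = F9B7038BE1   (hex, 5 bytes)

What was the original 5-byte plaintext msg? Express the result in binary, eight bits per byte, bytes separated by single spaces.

01000111 01000101 01010100 00100000 00101111

190 ^ 249 =  71
242 ^ 183 =  69
 87 ^   3 =  84
171 ^ 139 =  32
206 ^ 225 =  47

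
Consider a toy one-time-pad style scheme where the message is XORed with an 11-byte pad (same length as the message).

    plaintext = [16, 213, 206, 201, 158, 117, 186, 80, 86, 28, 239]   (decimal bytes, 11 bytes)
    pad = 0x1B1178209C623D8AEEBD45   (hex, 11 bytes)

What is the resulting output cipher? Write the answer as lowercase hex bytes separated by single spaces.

0b c4 b6 e9 02 17 87 da b8 a1 aa

XOR is its own inverse, so applying the key byte-wise gives the result directly.
byte 0: 10 xor 1b = 0b
byte 1: d5 xor 11 = c4
byte 2: ce xor 78 = b6
byte 3: c9 xor 20 = e9
byte 4: 9e xor 9c = 02
byte 5: 75 xor 62 = 17
byte 6: ba xor 3d = 87
byte 7: 50 xor 8a = da
byte 8: 56 xor ee = b8
byte 9: 1c xor bd = a1
byte 10: ef xor 45 = aa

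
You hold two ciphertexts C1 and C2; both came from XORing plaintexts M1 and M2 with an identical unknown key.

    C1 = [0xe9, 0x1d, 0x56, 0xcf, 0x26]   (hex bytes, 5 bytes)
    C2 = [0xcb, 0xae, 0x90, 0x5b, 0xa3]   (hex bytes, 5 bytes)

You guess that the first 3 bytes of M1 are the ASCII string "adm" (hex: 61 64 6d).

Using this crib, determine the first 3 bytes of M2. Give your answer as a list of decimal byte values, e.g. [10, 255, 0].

[67, 215, 171]

First, C1 ⊕ C2 = (M1 ⊕ K) ⊕ (M2 ⊕ K) = M1 ⊕ M2, so the key drops out. Then M2 = (M1 ⊕ M2) ⊕ M1 over the first 3 bytes.
byte 0: (e9 ⊕ cb) ⊕ 61 = 22 ⊕ 61 = 43
byte 1: (1d ⊕ ae) ⊕ 64 = b3 ⊕ 64 = d7
byte 2: (56 ⊕ 90) ⊕ 6d = c6 ⊕ 6d = ab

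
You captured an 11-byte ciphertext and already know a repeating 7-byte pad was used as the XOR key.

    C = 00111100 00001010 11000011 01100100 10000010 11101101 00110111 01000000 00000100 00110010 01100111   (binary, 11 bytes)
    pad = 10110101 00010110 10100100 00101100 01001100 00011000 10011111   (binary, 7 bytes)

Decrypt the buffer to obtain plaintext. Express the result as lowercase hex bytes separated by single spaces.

The 7-byte key repeats, so the effective keystream is b5 16 a4 2c 4c 18 9f b5 16 a4 2c.
byte 0: 3c ⊕ b5 = 89
byte 1: 0a ⊕ 16 = 1c
byte 2: c3 ⊕ a4 = 67
byte 3: 64 ⊕ 2c = 48
byte 4: 82 ⊕ 4c = ce
byte 5: ed ⊕ 18 = f5
byte 6: 37 ⊕ 9f = a8
byte 7: 40 ⊕ b5 = f5
byte 8: 04 ⊕ 16 = 12
byte 9: 32 ⊕ a4 = 96
byte 10: 67 ⊕ 2c = 4b

89 1c 67 48 ce f5 a8 f5 12 96 4b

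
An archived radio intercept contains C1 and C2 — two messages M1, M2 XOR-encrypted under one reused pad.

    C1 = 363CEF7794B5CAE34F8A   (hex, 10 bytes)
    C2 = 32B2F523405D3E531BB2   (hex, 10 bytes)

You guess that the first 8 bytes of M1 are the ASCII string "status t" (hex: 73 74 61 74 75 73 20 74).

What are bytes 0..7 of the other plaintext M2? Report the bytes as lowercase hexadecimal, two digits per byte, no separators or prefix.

77fa7b20a19bd4c4

First, C1 ⊕ C2 = (M1 ⊕ K) ⊕ (M2 ⊕ K) = M1 ⊕ M2, so the key drops out. Then M2 = (M1 ⊕ M2) ⊕ M1 over the first 8 bytes.
byte 0: (36 XOR 32) XOR 73 = 04 XOR 73 = 77
byte 1: (3c XOR b2) XOR 74 = 8e XOR 74 = fa
byte 2: (ef XOR f5) XOR 61 = 1a XOR 61 = 7b
byte 3: (77 XOR 23) XOR 74 = 54 XOR 74 = 20
byte 4: (94 XOR 40) XOR 75 = d4 XOR 75 = a1
byte 5: (b5 XOR 5d) XOR 73 = e8 XOR 73 = 9b
byte 6: (ca XOR 3e) XOR 20 = f4 XOR 20 = d4
byte 7: (e3 XOR 53) XOR 74 = b0 XOR 74 = c4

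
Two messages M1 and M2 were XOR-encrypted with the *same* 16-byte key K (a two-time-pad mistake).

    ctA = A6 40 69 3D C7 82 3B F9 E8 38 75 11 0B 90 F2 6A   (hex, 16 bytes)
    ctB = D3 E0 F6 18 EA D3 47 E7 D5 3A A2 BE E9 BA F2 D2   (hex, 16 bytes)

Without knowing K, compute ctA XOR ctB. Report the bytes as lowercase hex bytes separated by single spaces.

ctA ⊕ ctB = (M1 ⊕ K) ⊕ (M2 ⊕ K) = M1 ⊕ M2 — the shared key cancels under XOR.
10100110 XOR 11010011 = 01110101
01000000 XOR 11100000 = 10100000
01101001 XOR 11110110 = 10011111
00111101 XOR 00011000 = 00100101
11000111 XOR 11101010 = 00101101
10000010 XOR 11010011 = 01010001
00111011 XOR 01000111 = 01111100
11111001 XOR 11100111 = 00011110
11101000 XOR 11010101 = 00111101
00111000 XOR 00111010 = 00000010
01110101 XOR 10100010 = 11010111
00010001 XOR 10111110 = 10101111
00001011 XOR 11101001 = 11100010
10010000 XOR 10111010 = 00101010
11110010 XOR 11110010 = 00000000
01101010 XOR 11010010 = 10111000

75 a0 9f 25 2d 51 7c 1e 3d 02 d7 af e2 2a 00 b8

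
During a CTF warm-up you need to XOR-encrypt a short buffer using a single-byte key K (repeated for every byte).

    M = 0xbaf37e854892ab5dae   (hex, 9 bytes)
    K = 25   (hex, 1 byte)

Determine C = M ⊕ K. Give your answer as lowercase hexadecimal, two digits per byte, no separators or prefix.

9fd65ba06db78e788b

The 1-byte key repeats, so the effective keystream is 25 25 25 25 25 25 25 25 25.
byte 0: ba xor 25 = 9f
byte 1: f3 xor 25 = d6
byte 2: 7e xor 25 = 5b
byte 3: 85 xor 25 = a0
byte 4: 48 xor 25 = 6d
byte 5: 92 xor 25 = b7
byte 6: ab xor 25 = 8e
byte 7: 5d xor 25 = 78
byte 8: ae xor 25 = 8b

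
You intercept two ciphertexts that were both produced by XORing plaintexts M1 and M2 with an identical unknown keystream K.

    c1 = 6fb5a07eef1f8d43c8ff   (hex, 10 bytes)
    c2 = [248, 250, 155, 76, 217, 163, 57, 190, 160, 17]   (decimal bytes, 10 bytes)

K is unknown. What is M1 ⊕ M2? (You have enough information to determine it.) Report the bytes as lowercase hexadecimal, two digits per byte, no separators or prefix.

c1 ⊕ c2 = (M1 ⊕ K) ⊕ (M2 ⊕ K) = M1 ⊕ M2 — the shared key cancels under XOR.
6f xor f8 = 97
b5 xor fa = 4f
a0 xor 9b = 3b
7e xor 4c = 32
ef xor d9 = 36
1f xor a3 = bc
8d xor 39 = b4
43 xor be = fd
c8 xor a0 = 68
ff xor 11 = ee

974f3b3236bcb4fd68ee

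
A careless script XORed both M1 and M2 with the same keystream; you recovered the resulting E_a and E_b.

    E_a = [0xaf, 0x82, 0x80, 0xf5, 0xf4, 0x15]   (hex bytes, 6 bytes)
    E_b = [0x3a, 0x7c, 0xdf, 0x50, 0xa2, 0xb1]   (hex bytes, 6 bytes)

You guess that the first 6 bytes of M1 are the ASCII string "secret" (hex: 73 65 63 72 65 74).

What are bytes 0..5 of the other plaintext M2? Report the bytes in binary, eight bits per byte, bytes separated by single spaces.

First, E_a ⊕ E_b = (M1 ⊕ K) ⊕ (M2 ⊕ K) = M1 ⊕ M2, so the key drops out. Then M2 = (M1 ⊕ M2) ⊕ M1 over the first 6 bytes.
byte 0: (af ^ 3a) ^ 73 = 95 ^ 73 = e6
byte 1: (82 ^ 7c) ^ 65 = fe ^ 65 = 9b
byte 2: (80 ^ df) ^ 63 = 5f ^ 63 = 3c
byte 3: (f5 ^ 50) ^ 72 = a5 ^ 72 = d7
byte 4: (f4 ^ a2) ^ 65 = 56 ^ 65 = 33
byte 5: (15 ^ b1) ^ 74 = a4 ^ 74 = d0

11100110 10011011 00111100 11010111 00110011 11010000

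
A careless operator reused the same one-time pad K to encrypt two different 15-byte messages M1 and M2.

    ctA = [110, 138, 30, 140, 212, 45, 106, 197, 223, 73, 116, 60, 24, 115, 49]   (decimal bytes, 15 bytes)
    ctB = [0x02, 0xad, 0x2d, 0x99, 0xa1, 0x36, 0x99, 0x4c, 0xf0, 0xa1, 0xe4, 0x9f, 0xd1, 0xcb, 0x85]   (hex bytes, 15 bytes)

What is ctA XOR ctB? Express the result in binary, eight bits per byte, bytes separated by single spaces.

ctA ⊕ ctB = (M1 ⊕ K) ⊕ (M2 ⊕ K) = M1 ⊕ M2 — the shared key cancels under XOR.
6e ^ 02 = 6c
8a ^ ad = 27
1e ^ 2d = 33
8c ^ 99 = 15
d4 ^ a1 = 75
2d ^ 36 = 1b
6a ^ 99 = f3
c5 ^ 4c = 89
df ^ f0 = 2f
49 ^ a1 = e8
74 ^ e4 = 90
3c ^ 9f = a3
18 ^ d1 = c9
73 ^ cb = b8
31 ^ 85 = b4

01101100 00100111 00110011 00010101 01110101 00011011 11110011 10001001 00101111 11101000 10010000 10100011 11001001 10111000 10110100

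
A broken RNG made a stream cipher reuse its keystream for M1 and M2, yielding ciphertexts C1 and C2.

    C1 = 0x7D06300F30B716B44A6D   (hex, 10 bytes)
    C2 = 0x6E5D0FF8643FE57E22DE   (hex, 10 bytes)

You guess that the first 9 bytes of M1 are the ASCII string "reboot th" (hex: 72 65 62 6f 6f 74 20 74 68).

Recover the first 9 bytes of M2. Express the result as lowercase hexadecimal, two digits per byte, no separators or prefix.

First, C1 ⊕ C2 = (M1 ⊕ K) ⊕ (M2 ⊕ K) = M1 ⊕ M2, so the key drops out. Then M2 = (M1 ⊕ M2) ⊕ M1 over the first 9 bytes.
byte 0: (7d ⊕ 6e) ⊕ 72 = 13 ⊕ 72 = 61
byte 1: (06 ⊕ 5d) ⊕ 65 = 5b ⊕ 65 = 3e
byte 2: (30 ⊕ 0f) ⊕ 62 = 3f ⊕ 62 = 5d
byte 3: (0f ⊕ f8) ⊕ 6f = f7 ⊕ 6f = 98
byte 4: (30 ⊕ 64) ⊕ 6f = 54 ⊕ 6f = 3b
byte 5: (b7 ⊕ 3f) ⊕ 74 = 88 ⊕ 74 = fc
byte 6: (16 ⊕ e5) ⊕ 20 = f3 ⊕ 20 = d3
byte 7: (b4 ⊕ 7e) ⊕ 74 = ca ⊕ 74 = be
byte 8: (4a ⊕ 22) ⊕ 68 = 68 ⊕ 68 = 00

613e5d983bfcd3be00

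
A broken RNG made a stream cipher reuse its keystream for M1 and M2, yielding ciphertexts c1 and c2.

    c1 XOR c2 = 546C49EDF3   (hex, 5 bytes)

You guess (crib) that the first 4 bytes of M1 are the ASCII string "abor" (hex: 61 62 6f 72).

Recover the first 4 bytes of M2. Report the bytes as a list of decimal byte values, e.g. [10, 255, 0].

Since c1 ⊕ c2 = M1 ⊕ M2, XORing with the guessed M1 bytes yields the corresponding M2 bytes: M2 = (c1 ⊕ c2) ⊕ M1.
54 xor 61 = 35
6c xor 62 = 0e
49 xor 6f = 26
ed xor 72 = 9f

[53, 14, 38, 159]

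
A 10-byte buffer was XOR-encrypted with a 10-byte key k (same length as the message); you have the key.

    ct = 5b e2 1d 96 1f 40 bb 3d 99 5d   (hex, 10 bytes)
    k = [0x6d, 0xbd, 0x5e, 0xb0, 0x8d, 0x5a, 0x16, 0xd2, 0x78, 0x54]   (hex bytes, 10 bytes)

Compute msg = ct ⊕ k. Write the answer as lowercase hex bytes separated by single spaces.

36 5f 43 26 92 1a ad ef e1 09

5b xor 6d = 36
e2 xor bd = 5f
1d xor 5e = 43
96 xor b0 = 26
1f xor 8d = 92
40 xor 5a = 1a
bb xor 16 = ad
3d xor d2 = ef
99 xor 78 = e1
5d xor 54 = 09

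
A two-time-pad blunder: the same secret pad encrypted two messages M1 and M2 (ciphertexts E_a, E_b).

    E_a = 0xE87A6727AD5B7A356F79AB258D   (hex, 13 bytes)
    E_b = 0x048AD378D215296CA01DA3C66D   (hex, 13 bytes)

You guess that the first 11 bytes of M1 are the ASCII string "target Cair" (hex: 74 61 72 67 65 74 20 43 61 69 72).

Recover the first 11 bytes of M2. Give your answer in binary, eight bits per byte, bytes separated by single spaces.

10011000 10010001 11000110 00111000 00011010 00111010 01110011 00011010 10101110 00001101 01111010

First, E_a ⊕ E_b = (M1 ⊕ K) ⊕ (M2 ⊕ K) = M1 ⊕ M2, so the key drops out. Then M2 = (M1 ⊕ M2) ⊕ M1 over the first 11 bytes.
byte 0: (e8 XOR 04) XOR 74 = ec XOR 74 = 98
byte 1: (7a XOR 8a) XOR 61 = f0 XOR 61 = 91
byte 2: (67 XOR d3) XOR 72 = b4 XOR 72 = c6
byte 3: (27 XOR 78) XOR 67 = 5f XOR 67 = 38
byte 4: (ad XOR d2) XOR 65 = 7f XOR 65 = 1a
byte 5: (5b XOR 15) XOR 74 = 4e XOR 74 = 3a
byte 6: (7a XOR 29) XOR 20 = 53 XOR 20 = 73
byte 7: (35 XOR 6c) XOR 43 = 59 XOR 43 = 1a
byte 8: (6f XOR a0) XOR 61 = cf XOR 61 = ae
byte 9: (79 XOR 1d) XOR 69 = 64 XOR 69 = 0d
byte 10: (ab XOR a3) XOR 72 = 08 XOR 72 = 7a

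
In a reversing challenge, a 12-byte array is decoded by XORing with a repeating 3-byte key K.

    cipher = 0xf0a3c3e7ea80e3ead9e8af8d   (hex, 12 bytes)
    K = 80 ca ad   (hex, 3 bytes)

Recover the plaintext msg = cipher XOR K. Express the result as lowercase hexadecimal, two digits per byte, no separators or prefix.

The 3-byte key repeats, so the effective keystream is 80 ca ad 80 ca ad 80 ca ad 80 ca ad.
byte 0: 240 xor 128 = 112
byte 1: 163 xor 202 = 105
byte 2: 195 xor 173 = 110
byte 3: 231 xor 128 = 103
byte 4: 234 xor 202 =  32
byte 5: 128 xor 173 =  45
byte 6: 227 xor 128 =  99
byte 7: 234 xor 202 =  32
byte 8: 217 xor 173 = 116
byte 9: 232 xor 128 = 104
byte 10: 175 xor 202 = 101
byte 11: 141 xor 173 =  32

70696e67202d632074686520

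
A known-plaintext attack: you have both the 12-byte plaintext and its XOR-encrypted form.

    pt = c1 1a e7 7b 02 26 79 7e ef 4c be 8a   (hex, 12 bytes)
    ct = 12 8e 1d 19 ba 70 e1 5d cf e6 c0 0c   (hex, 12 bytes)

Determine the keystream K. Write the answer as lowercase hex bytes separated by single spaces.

d3 94 fa 62 b8 56 98 23 20 aa 7e 86

Since ct = pt ⊕ K, XORing both sides with pt gives K = pt ⊕ ct.
193 ⊕  18 = 211
 26 ⊕ 142 = 148
231 ⊕  29 = 250
123 ⊕  25 =  98
  2 ⊕ 186 = 184
 38 ⊕ 112 =  86
121 ⊕ 225 = 152
126 ⊕  93 =  35
239 ⊕ 207 =  32
 76 ⊕ 230 = 170
190 ⊕ 192 = 126
138 ⊕  12 = 134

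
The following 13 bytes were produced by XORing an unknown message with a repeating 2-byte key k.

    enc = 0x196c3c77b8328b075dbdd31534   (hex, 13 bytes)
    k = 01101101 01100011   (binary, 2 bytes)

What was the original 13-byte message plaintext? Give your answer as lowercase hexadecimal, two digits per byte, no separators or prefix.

The 2-byte key repeats, so the effective keystream is 6d 63 6d 63 6d 63 6d 63 6d 63 6d 63 6d.
byte 0: 19 ⊕ 6d = 74
byte 1: 6c ⊕ 63 = 0f
byte 2: 3c ⊕ 6d = 51
byte 3: 77 ⊕ 63 = 14
byte 4: b8 ⊕ 6d = d5
byte 5: 32 ⊕ 63 = 51
byte 6: 8b ⊕ 6d = e6
byte 7: 07 ⊕ 63 = 64
byte 8: 5d ⊕ 6d = 30
byte 9: bd ⊕ 63 = de
byte 10: d3 ⊕ 6d = be
byte 11: 15 ⊕ 63 = 76
byte 12: 34 ⊕ 6d = 59

740f5114d551e66430debe7659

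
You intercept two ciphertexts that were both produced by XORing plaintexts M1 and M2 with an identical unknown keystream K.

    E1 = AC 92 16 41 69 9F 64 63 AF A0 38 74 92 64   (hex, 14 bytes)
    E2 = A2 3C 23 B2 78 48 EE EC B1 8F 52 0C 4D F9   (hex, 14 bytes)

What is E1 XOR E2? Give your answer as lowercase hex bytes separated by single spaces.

E1 ⊕ E2 = (M1 ⊕ K) ⊕ (M2 ⊕ K) = M1 ⊕ M2 — the shared key cancels under XOR.
byte 0: 172 ^ 162 =  14
byte 1: 146 ^  60 = 174
byte 2:  22 ^  35 =  53
byte 3:  65 ^ 178 = 243
byte 4: 105 ^ 120 =  17
byte 5: 159 ^  72 = 215
byte 6: 100 ^ 238 = 138
byte 7:  99 ^ 236 = 143
byte 8: 175 ^ 177 =  30
byte 9: 160 ^ 143 =  47
byte 10:  56 ^  82 = 106
byte 11: 116 ^  12 = 120
byte 12: 146 ^  77 = 223
byte 13: 100 ^ 249 = 157

0e ae 35 f3 11 d7 8a 8f 1e 2f 6a 78 df 9d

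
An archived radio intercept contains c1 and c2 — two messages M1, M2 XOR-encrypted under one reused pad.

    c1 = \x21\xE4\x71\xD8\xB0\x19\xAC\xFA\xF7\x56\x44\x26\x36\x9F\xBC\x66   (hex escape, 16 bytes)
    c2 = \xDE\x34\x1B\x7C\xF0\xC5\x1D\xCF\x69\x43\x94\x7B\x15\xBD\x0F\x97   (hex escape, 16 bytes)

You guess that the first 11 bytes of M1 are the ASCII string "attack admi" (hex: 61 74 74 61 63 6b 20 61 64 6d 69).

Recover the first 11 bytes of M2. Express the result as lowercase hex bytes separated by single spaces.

9e a4 1e c5 23 b7 91 54 fa 78 b9

First, c1 ⊕ c2 = (M1 ⊕ K) ⊕ (M2 ⊕ K) = M1 ⊕ M2, so the key drops out. Then M2 = (M1 ⊕ M2) ⊕ M1 over the first 11 bytes.
byte 0: (21 ⊕ de) ⊕ 61 = ff ⊕ 61 = 9e
byte 1: (e4 ⊕ 34) ⊕ 74 = d0 ⊕ 74 = a4
byte 2: (71 ⊕ 1b) ⊕ 74 = 6a ⊕ 74 = 1e
byte 3: (d8 ⊕ 7c) ⊕ 61 = a4 ⊕ 61 = c5
byte 4: (b0 ⊕ f0) ⊕ 63 = 40 ⊕ 63 = 23
byte 5: (19 ⊕ c5) ⊕ 6b = dc ⊕ 6b = b7
byte 6: (ac ⊕ 1d) ⊕ 20 = b1 ⊕ 20 = 91
byte 7: (fa ⊕ cf) ⊕ 61 = 35 ⊕ 61 = 54
byte 8: (f7 ⊕ 69) ⊕ 64 = 9e ⊕ 64 = fa
byte 9: (56 ⊕ 43) ⊕ 6d = 15 ⊕ 6d = 78
byte 10: (44 ⊕ 94) ⊕ 69 = d0 ⊕ 69 = b9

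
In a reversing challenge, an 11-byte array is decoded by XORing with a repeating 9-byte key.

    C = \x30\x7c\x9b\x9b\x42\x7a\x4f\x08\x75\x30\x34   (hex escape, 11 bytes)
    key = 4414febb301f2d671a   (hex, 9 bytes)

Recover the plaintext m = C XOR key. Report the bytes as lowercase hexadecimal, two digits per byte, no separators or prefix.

The 9-byte key repeats, so the effective keystream is 44 14 fe bb 30 1f 2d 67 1a 44 14.
byte 0: 00110000 ⊕ 01000100 = 01110100
byte 1: 01111100 ⊕ 00010100 = 01101000
byte 2: 10011011 ⊕ 11111110 = 01100101
byte 3: 10011011 ⊕ 10111011 = 00100000
byte 4: 01000010 ⊕ 00110000 = 01110010
byte 5: 01111010 ⊕ 00011111 = 01100101
byte 6: 01001111 ⊕ 00101101 = 01100010
byte 7: 00001000 ⊕ 01100111 = 01101111
byte 8: 01110101 ⊕ 00011010 = 01101111
byte 9: 00110000 ⊕ 01000100 = 01110100
byte 10: 00110100 ⊕ 00010100 = 00100000

746865207265626f6f7420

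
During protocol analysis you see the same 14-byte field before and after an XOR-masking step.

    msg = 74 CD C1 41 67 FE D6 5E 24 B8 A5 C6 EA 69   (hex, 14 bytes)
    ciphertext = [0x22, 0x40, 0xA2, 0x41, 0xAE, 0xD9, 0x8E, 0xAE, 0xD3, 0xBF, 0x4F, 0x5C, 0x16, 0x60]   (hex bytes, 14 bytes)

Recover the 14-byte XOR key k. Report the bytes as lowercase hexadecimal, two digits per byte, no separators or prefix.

Since ciphertext = msg ⊕ k, XORing both sides with msg gives k = msg ⊕ ciphertext.
byte 0: 74 xor 22 = 56
byte 1: cd xor 40 = 8d
byte 2: c1 xor a2 = 63
byte 3: 41 xor 41 = 00
byte 4: 67 xor ae = c9
byte 5: fe xor d9 = 27
byte 6: d6 xor 8e = 58
byte 7: 5e xor ae = f0
byte 8: 24 xor d3 = f7
byte 9: b8 xor bf = 07
byte 10: a5 xor 4f = ea
byte 11: c6 xor 5c = 9a
byte 12: ea xor 16 = fc
byte 13: 69 xor 60 = 09

568d6300c92758f0f707ea9afc09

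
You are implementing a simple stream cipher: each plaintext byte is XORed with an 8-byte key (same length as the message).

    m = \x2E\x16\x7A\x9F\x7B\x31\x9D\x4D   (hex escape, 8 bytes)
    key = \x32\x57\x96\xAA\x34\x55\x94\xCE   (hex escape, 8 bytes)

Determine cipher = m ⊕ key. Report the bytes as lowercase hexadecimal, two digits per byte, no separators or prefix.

1c41ec354f640983

XOR is its own inverse, so applying the key byte-wise gives the result directly.
2e ⊕ 32 = 1c
16 ⊕ 57 = 41
7a ⊕ 96 = ec
9f ⊕ aa = 35
7b ⊕ 34 = 4f
31 ⊕ 55 = 64
9d ⊕ 94 = 09
4d ⊕ ce = 83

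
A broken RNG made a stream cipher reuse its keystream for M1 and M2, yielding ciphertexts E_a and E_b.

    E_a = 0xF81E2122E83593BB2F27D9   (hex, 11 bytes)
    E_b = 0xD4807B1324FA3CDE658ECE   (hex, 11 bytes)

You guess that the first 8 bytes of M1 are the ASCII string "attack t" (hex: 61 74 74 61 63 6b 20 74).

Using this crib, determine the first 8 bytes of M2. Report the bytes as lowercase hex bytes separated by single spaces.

First, E_a ⊕ E_b = (M1 ⊕ K) ⊕ (M2 ⊕ K) = M1 ⊕ M2, so the key drops out. Then M2 = (M1 ⊕ M2) ⊕ M1 over the first 8 bytes.
byte 0: (f8 ⊕ d4) ⊕ 61 = 2c ⊕ 61 = 4d
byte 1: (1e ⊕ 80) ⊕ 74 = 9e ⊕ 74 = ea
byte 2: (21 ⊕ 7b) ⊕ 74 = 5a ⊕ 74 = 2e
byte 3: (22 ⊕ 13) ⊕ 61 = 31 ⊕ 61 = 50
byte 4: (e8 ⊕ 24) ⊕ 63 = cc ⊕ 63 = af
byte 5: (35 ⊕ fa) ⊕ 6b = cf ⊕ 6b = a4
byte 6: (93 ⊕ 3c) ⊕ 20 = af ⊕ 20 = 8f
byte 7: (bb ⊕ de) ⊕ 74 = 65 ⊕ 74 = 11

4d ea 2e 50 af a4 8f 11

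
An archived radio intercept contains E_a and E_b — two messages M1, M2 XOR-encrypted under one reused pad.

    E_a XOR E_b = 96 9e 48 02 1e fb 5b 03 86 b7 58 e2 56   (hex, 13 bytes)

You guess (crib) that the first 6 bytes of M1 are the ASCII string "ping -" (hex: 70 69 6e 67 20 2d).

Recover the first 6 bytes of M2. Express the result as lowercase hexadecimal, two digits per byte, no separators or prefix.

e6f726653ed6

Since E_a ⊕ E_b = M1 ⊕ M2, XORing with the guessed M1 bytes yields the corresponding M2 bytes: M2 = (E_a ⊕ E_b) ⊕ M1.
10010110 xor 01110000 = 11100110
10011110 xor 01101001 = 11110111
01001000 xor 01101110 = 00100110
00000010 xor 01100111 = 01100101
00011110 xor 00100000 = 00111110
11111011 xor 00101101 = 11010110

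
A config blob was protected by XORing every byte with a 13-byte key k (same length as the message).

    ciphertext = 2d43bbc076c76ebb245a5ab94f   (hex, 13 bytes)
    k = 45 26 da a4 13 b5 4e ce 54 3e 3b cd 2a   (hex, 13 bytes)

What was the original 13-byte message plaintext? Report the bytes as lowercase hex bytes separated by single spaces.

68 65 61 64 65 72 20 75 70 64 61 74 65

XOR is its own inverse, so applying the key byte-wise gives the result directly.
2d ⊕ 45 = 68
43 ⊕ 26 = 65
bb ⊕ da = 61
c0 ⊕ a4 = 64
76 ⊕ 13 = 65
c7 ⊕ b5 = 72
6e ⊕ 4e = 20
bb ⊕ ce = 75
24 ⊕ 54 = 70
5a ⊕ 3e = 64
5a ⊕ 3b = 61
b9 ⊕ cd = 74
4f ⊕ 2a = 65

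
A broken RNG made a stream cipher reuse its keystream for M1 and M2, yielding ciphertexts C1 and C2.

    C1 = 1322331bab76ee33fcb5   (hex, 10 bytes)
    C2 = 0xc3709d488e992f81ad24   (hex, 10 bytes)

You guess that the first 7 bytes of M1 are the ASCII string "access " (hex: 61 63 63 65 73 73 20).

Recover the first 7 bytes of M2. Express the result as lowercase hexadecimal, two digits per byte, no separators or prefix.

b131cd36569ce1

First, C1 ⊕ C2 = (M1 ⊕ K) ⊕ (M2 ⊕ K) = M1 ⊕ M2, so the key drops out. Then M2 = (M1 ⊕ M2) ⊕ M1 over the first 7 bytes.
byte 0: (13 xor c3) xor 61 = d0 xor 61 = b1
byte 1: (22 xor 70) xor 63 = 52 xor 63 = 31
byte 2: (33 xor 9d) xor 63 = ae xor 63 = cd
byte 3: (1b xor 48) xor 65 = 53 xor 65 = 36
byte 4: (ab xor 8e) xor 73 = 25 xor 73 = 56
byte 5: (76 xor 99) xor 73 = ef xor 73 = 9c
byte 6: (ee xor 2f) xor 20 = c1 xor 20 = e1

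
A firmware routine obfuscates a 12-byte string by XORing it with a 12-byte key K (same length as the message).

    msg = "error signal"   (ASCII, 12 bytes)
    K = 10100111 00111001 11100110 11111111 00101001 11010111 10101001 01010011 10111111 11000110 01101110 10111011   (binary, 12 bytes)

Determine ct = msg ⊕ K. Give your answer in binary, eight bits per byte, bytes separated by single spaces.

11000010 01001011 10010100 10010000 01011011 11110111 11011010 00111010 11011000 10101000 00001111 11010111

XOR is its own inverse, so applying the key byte-wise gives the result directly.
byte 0: 01100101 XOR 10100111 = 11000010
byte 1: 01110010 XOR 00111001 = 01001011
byte 2: 01110010 XOR 11100110 = 10010100
byte 3: 01101111 XOR 11111111 = 10010000
byte 4: 01110010 XOR 00101001 = 01011011
byte 5: 00100000 XOR 11010111 = 11110111
byte 6: 01110011 XOR 10101001 = 11011010
byte 7: 01101001 XOR 01010011 = 00111010
byte 8: 01100111 XOR 10111111 = 11011000
byte 9: 01101110 XOR 11000110 = 10101000
byte 10: 01100001 XOR 01101110 = 00001111
byte 11: 01101100 XOR 10111011 = 11010111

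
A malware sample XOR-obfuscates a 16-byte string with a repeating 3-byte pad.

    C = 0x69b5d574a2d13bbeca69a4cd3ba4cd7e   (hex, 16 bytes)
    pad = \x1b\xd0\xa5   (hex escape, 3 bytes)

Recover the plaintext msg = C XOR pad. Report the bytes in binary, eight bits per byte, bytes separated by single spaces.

The 3-byte key repeats, so the effective keystream is 1b d0 a5 1b d0 a5 1b d0 a5 1b d0 a5 1b d0 a5 1b.
byte 0: 69 ⊕ 1b = 72
byte 1: b5 ⊕ d0 = 65
byte 2: d5 ⊕ a5 = 70
byte 3: 74 ⊕ 1b = 6f
byte 4: a2 ⊕ d0 = 72
byte 5: d1 ⊕ a5 = 74
byte 6: 3b ⊕ 1b = 20
byte 7: be ⊕ d0 = 6e
byte 8: ca ⊕ a5 = 6f
byte 9: 69 ⊕ 1b = 72
byte 10: a4 ⊕ d0 = 74
byte 11: cd ⊕ a5 = 68
byte 12: 3b ⊕ 1b = 20
byte 13: a4 ⊕ d0 = 74
byte 14: cd ⊕ a5 = 68
byte 15: 7e ⊕ 1b = 65

01110010 01100101 01110000 01101111 01110010 01110100 00100000 01101110 01101111 01110010 01110100 01101000 00100000 01110100 01101000 01100101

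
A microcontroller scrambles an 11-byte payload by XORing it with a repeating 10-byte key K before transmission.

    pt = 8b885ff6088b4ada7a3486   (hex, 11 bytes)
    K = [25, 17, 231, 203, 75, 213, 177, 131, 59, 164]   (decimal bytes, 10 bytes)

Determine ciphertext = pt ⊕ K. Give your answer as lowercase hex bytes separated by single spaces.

The 10-byte key repeats, so the effective keystream is 19 11 e7 cb 4b d5 b1 83 3b a4 19.
byte 0: 8b ^ 19 = 92
byte 1: 88 ^ 11 = 99
byte 2: 5f ^ e7 = b8
byte 3: f6 ^ cb = 3d
byte 4: 08 ^ 4b = 43
byte 5: 8b ^ d5 = 5e
byte 6: 4a ^ b1 = fb
byte 7: da ^ 83 = 59
byte 8: 7a ^ 3b = 41
byte 9: 34 ^ a4 = 90
byte 10: 86 ^ 19 = 9f

92 99 b8 3d 43 5e fb 59 41 90 9f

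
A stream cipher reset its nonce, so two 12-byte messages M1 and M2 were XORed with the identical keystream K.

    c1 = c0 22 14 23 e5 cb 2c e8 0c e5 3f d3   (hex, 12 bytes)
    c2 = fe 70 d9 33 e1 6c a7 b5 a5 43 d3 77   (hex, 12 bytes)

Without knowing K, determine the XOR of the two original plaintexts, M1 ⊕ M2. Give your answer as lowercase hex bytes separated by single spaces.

c1 ⊕ c2 = (M1 ⊕ K) ⊕ (M2 ⊕ K) = M1 ⊕ M2 — the shared key cancels under XOR.
192 ⊕ 254 =  62
 34 ⊕ 112 =  82
 20 ⊕ 217 = 205
 35 ⊕  51 =  16
229 ⊕ 225 =   4
203 ⊕ 108 = 167
 44 ⊕ 167 = 139
232 ⊕ 181 =  93
 12 ⊕ 165 = 169
229 ⊕  67 = 166
 63 ⊕ 211 = 236
211 ⊕ 119 = 164

3e 52 cd 10 04 a7 8b 5d a9 a6 ec a4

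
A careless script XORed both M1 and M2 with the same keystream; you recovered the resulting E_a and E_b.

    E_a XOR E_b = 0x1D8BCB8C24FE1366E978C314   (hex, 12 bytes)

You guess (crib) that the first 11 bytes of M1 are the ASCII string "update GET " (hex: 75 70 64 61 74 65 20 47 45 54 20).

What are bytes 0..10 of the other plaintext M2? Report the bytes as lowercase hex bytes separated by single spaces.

68 fb af ed 50 9b 33 21 ac 2c e3

Since E_a ⊕ E_b = M1 ⊕ M2, XORing with the guessed M1 bytes yields the corresponding M2 bytes: M2 = (E_a ⊕ E_b) ⊕ M1.
1d ^ 75 = 68
8b ^ 70 = fb
cb ^ 64 = af
8c ^ 61 = ed
24 ^ 74 = 50
fe ^ 65 = 9b
13 ^ 20 = 33
66 ^ 47 = 21
e9 ^ 45 = ac
78 ^ 54 = 2c
c3 ^ 20 = e3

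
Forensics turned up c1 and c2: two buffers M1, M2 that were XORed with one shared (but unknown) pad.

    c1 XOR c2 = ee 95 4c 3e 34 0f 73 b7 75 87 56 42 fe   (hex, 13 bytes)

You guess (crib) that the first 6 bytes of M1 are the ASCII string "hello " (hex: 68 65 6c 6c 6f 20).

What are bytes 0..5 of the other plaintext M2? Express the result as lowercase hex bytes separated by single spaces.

Since c1 ⊕ c2 = M1 ⊕ M2, XORing with the guessed M1 bytes yields the corresponding M2 bytes: M2 = (c1 ⊕ c2) ⊕ M1.
ee xor 68 = 86
95 xor 65 = f0
4c xor 6c = 20
3e xor 6c = 52
34 xor 6f = 5b
0f xor 20 = 2f

86 f0 20 52 5b 2f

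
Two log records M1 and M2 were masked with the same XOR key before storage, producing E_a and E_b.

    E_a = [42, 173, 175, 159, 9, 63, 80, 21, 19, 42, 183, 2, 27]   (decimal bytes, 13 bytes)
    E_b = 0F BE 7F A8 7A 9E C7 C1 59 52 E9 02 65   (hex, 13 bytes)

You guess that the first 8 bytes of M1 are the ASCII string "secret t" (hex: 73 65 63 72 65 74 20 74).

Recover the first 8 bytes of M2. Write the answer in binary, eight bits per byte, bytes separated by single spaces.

01010110 01110110 10110011 01000101 00010110 11010101 10110111 10100000

First, E_a ⊕ E_b = (M1 ⊕ K) ⊕ (M2 ⊕ K) = M1 ⊕ M2, so the key drops out. Then M2 = (M1 ⊕ M2) ⊕ M1 over the first 8 bytes.
byte 0: (2a XOR 0f) XOR 73 = 25 XOR 73 = 56
byte 1: (ad XOR be) XOR 65 = 13 XOR 65 = 76
byte 2: (af XOR 7f) XOR 63 = d0 XOR 63 = b3
byte 3: (9f XOR a8) XOR 72 = 37 XOR 72 = 45
byte 4: (09 XOR 7a) XOR 65 = 73 XOR 65 = 16
byte 5: (3f XOR 9e) XOR 74 = a1 XOR 74 = d5
byte 6: (50 XOR c7) XOR 20 = 97 XOR 20 = b7
byte 7: (15 XOR c1) XOR 74 = d4 XOR 74 = a0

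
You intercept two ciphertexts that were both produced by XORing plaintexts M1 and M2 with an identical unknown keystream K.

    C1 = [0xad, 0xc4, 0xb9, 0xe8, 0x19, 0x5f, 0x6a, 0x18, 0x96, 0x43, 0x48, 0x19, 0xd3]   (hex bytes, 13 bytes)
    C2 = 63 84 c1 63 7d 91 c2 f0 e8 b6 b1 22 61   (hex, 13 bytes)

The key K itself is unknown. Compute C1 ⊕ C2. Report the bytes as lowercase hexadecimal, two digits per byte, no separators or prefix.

ce40788b64cea8e87ef5f93bb2

C1 ⊕ C2 = (M1 ⊕ K) ⊕ (M2 ⊕ K) = M1 ⊕ M2 — the shared key cancels under XOR.
byte 0: 10101101 ⊕ 01100011 = 11001110
byte 1: 11000100 ⊕ 10000100 = 01000000
byte 2: 10111001 ⊕ 11000001 = 01111000
byte 3: 11101000 ⊕ 01100011 = 10001011
byte 4: 00011001 ⊕ 01111101 = 01100100
byte 5: 01011111 ⊕ 10010001 = 11001110
byte 6: 01101010 ⊕ 11000010 = 10101000
byte 7: 00011000 ⊕ 11110000 = 11101000
byte 8: 10010110 ⊕ 11101000 = 01111110
byte 9: 01000011 ⊕ 10110110 = 11110101
byte 10: 01001000 ⊕ 10110001 = 11111001
byte 11: 00011001 ⊕ 00100010 = 00111011
byte 12: 11010011 ⊕ 01100001 = 10110010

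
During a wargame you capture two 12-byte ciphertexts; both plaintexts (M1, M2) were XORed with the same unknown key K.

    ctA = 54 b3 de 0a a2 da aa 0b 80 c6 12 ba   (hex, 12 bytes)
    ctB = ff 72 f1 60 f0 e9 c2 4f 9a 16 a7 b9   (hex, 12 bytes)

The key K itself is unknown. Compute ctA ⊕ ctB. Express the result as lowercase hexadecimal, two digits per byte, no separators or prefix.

abc12f6a523368441ad0b503

ctA ⊕ ctB = (M1 ⊕ K) ⊕ (M2 ⊕ K) = M1 ⊕ M2 — the shared key cancels under XOR.
byte 0: 01010100 ⊕ 11111111 = 10101011
byte 1: 10110011 ⊕ 01110010 = 11000001
byte 2: 11011110 ⊕ 11110001 = 00101111
byte 3: 00001010 ⊕ 01100000 = 01101010
byte 4: 10100010 ⊕ 11110000 = 01010010
byte 5: 11011010 ⊕ 11101001 = 00110011
byte 6: 10101010 ⊕ 11000010 = 01101000
byte 7: 00001011 ⊕ 01001111 = 01000100
byte 8: 10000000 ⊕ 10011010 = 00011010
byte 9: 11000110 ⊕ 00010110 = 11010000
byte 10: 00010010 ⊕ 10100111 = 10110101
byte 11: 10111010 ⊕ 10111001 = 00000011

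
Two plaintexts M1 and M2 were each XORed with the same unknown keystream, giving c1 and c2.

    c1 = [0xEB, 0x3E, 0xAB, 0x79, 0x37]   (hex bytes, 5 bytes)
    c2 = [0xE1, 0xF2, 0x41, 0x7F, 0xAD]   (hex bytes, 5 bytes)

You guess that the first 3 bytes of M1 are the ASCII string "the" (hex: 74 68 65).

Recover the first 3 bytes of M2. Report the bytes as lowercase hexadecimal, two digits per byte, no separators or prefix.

First, c1 ⊕ c2 = (M1 ⊕ K) ⊕ (M2 ⊕ K) = M1 ⊕ M2, so the key drops out. Then M2 = (M1 ⊕ M2) ⊕ M1 over the first 3 bytes.
byte 0: (eb xor e1) xor 74 = 0a xor 74 = 7e
byte 1: (3e xor f2) xor 68 = cc xor 68 = a4
byte 2: (ab xor 41) xor 65 = ea xor 65 = 8f

7ea48f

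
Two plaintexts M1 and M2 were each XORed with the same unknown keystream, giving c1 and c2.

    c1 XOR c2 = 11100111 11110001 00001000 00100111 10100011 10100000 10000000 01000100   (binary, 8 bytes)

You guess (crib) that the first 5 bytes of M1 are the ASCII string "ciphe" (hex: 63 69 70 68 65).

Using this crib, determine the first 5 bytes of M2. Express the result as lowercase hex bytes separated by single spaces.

84 98 78 4f c6

Since c1 ⊕ c2 = M1 ⊕ M2, XORing with the guessed M1 bytes yields the corresponding M2 bytes: M2 = (c1 ⊕ c2) ⊕ M1.
e7 XOR 63 = 84
f1 XOR 69 = 98
08 XOR 70 = 78
27 XOR 68 = 4f
a3 XOR 65 = c6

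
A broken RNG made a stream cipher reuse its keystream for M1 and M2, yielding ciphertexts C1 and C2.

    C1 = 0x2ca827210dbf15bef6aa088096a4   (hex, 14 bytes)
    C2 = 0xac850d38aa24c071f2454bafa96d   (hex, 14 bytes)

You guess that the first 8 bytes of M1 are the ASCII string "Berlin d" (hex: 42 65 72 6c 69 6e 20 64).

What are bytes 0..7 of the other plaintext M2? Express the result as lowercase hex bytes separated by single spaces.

c2 48 58 75 ce f5 f5 ab

First, C1 ⊕ C2 = (M1 ⊕ K) ⊕ (M2 ⊕ K) = M1 ⊕ M2, so the key drops out. Then M2 = (M1 ⊕ M2) ⊕ M1 over the first 8 bytes.
byte 0: (2c ⊕ ac) ⊕ 42 = 80 ⊕ 42 = c2
byte 1: (a8 ⊕ 85) ⊕ 65 = 2d ⊕ 65 = 48
byte 2: (27 ⊕ 0d) ⊕ 72 = 2a ⊕ 72 = 58
byte 3: (21 ⊕ 38) ⊕ 6c = 19 ⊕ 6c = 75
byte 4: (0d ⊕ aa) ⊕ 69 = a7 ⊕ 69 = ce
byte 5: (bf ⊕ 24) ⊕ 6e = 9b ⊕ 6e = f5
byte 6: (15 ⊕ c0) ⊕ 20 = d5 ⊕ 20 = f5
byte 7: (be ⊕ 71) ⊕ 64 = cf ⊕ 64 = ab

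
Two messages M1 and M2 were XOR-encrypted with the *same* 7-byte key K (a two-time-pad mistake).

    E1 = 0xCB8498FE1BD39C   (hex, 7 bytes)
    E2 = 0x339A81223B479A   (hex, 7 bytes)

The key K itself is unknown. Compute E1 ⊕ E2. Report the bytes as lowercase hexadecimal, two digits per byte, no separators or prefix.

E1 ⊕ E2 = (M1 ⊕ K) ⊕ (M2 ⊕ K) = M1 ⊕ M2 — the shared key cancels under XOR.
cb XOR 33 = f8
84 XOR 9a = 1e
98 XOR 81 = 19
fe XOR 22 = dc
1b XOR 3b = 20
d3 XOR 47 = 94
9c XOR 9a = 06

f81e19dc209406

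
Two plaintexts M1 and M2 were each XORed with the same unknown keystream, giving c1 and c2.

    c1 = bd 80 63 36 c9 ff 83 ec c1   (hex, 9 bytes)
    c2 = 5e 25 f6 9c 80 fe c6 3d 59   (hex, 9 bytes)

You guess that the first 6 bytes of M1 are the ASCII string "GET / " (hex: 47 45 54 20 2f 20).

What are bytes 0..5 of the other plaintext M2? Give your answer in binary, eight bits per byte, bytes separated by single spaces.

10100100 11100000 11000001 10001010 01100110 00100001

First, c1 ⊕ c2 = (M1 ⊕ K) ⊕ (M2 ⊕ K) = M1 ⊕ M2, so the key drops out. Then M2 = (M1 ⊕ M2) ⊕ M1 over the first 6 bytes.
byte 0: (bd XOR 5e) XOR 47 = e3 XOR 47 = a4
byte 1: (80 XOR 25) XOR 45 = a5 XOR 45 = e0
byte 2: (63 XOR f6) XOR 54 = 95 XOR 54 = c1
byte 3: (36 XOR 9c) XOR 20 = aa XOR 20 = 8a
byte 4: (c9 XOR 80) XOR 2f = 49 XOR 2f = 66
byte 5: (ff XOR fe) XOR 20 = 01 XOR 20 = 21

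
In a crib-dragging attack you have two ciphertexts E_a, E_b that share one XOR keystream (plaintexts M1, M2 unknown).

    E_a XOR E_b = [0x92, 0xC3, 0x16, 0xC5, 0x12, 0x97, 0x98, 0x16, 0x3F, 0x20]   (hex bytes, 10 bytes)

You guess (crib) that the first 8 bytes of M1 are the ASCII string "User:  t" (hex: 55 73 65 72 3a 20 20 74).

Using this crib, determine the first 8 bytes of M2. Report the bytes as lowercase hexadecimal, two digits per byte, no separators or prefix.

c7b073b728b7b862

Since E_a ⊕ E_b = M1 ⊕ M2, XORing with the guessed M1 bytes yields the corresponding M2 bytes: M2 = (E_a ⊕ E_b) ⊕ M1.
92 ⊕ 55 = c7
c3 ⊕ 73 = b0
16 ⊕ 65 = 73
c5 ⊕ 72 = b7
12 ⊕ 3a = 28
97 ⊕ 20 = b7
98 ⊕ 20 = b8
16 ⊕ 74 = 62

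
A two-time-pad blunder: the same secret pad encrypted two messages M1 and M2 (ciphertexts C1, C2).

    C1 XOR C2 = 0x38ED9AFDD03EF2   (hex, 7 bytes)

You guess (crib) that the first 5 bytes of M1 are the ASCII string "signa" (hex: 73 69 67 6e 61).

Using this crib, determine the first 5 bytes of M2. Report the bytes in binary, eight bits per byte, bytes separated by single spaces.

Since C1 ⊕ C2 = M1 ⊕ M2, XORing with the guessed M1 bytes yields the corresponding M2 bytes: M2 = (C1 ⊕ C2) ⊕ M1.
38 ^ 73 = 4b
ed ^ 69 = 84
9a ^ 67 = fd
fd ^ 6e = 93
d0 ^ 61 = b1

01001011 10000100 11111101 10010011 10110001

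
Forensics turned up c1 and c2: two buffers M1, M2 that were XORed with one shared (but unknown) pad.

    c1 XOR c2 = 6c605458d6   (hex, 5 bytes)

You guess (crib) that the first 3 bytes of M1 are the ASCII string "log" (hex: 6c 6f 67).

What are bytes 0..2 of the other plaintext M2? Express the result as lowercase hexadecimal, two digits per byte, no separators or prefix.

Since c1 ⊕ c2 = M1 ⊕ M2, XORing with the guessed M1 bytes yields the corresponding M2 bytes: M2 = (c1 ⊕ c2) ⊕ M1.
byte 0: 6c ⊕ 6c = 00
byte 1: 60 ⊕ 6f = 0f
byte 2: 54 ⊕ 67 = 33

000f33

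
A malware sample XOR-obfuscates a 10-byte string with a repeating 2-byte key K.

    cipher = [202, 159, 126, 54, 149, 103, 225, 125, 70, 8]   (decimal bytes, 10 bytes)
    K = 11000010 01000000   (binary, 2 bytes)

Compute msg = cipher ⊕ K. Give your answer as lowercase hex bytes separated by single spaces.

08 df bc 76 57 27 23 3d 84 48

The 2-byte key repeats, so the effective keystream is c2 40 c2 40 c2 40 c2 40 c2 40.
byte 0: ca ⊕ c2 = 08
byte 1: 9f ⊕ 40 = df
byte 2: 7e ⊕ c2 = bc
byte 3: 36 ⊕ 40 = 76
byte 4: 95 ⊕ c2 = 57
byte 5: 67 ⊕ 40 = 27
byte 6: e1 ⊕ c2 = 23
byte 7: 7d ⊕ 40 = 3d
byte 8: 46 ⊕ c2 = 84
byte 9: 08 ⊕ 40 = 48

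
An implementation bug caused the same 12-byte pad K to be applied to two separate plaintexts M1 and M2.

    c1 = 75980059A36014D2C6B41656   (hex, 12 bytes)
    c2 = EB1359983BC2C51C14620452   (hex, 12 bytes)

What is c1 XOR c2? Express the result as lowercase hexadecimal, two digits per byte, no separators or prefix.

9e8b59c198a2d1ced2d61204

c1 ⊕ c2 = (M1 ⊕ K) ⊕ (M2 ⊕ K) = M1 ⊕ M2 — the shared key cancels under XOR.
75 ⊕ eb = 9e
98 ⊕ 13 = 8b
00 ⊕ 59 = 59
59 ⊕ 98 = c1
a3 ⊕ 3b = 98
60 ⊕ c2 = a2
14 ⊕ c5 = d1
d2 ⊕ 1c = ce
c6 ⊕ 14 = d2
b4 ⊕ 62 = d6
16 ⊕ 04 = 12
56 ⊕ 52 = 04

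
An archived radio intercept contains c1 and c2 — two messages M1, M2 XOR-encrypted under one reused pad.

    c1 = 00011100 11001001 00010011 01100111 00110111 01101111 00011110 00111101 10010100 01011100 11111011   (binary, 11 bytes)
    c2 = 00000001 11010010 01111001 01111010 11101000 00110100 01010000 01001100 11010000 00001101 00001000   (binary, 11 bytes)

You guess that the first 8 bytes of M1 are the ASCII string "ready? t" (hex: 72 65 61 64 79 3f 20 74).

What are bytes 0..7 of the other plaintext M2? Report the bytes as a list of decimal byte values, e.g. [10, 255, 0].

First, c1 ⊕ c2 = (M1 ⊕ K) ⊕ (M2 ⊕ K) = M1 ⊕ M2, so the key drops out. Then M2 = (M1 ⊕ M2) ⊕ M1 over the first 8 bytes.
byte 0: (1c xor 01) xor 72 = 1d xor 72 = 6f
byte 1: (c9 xor d2) xor 65 = 1b xor 65 = 7e
byte 2: (13 xor 79) xor 61 = 6a xor 61 = 0b
byte 3: (67 xor 7a) xor 64 = 1d xor 64 = 79
byte 4: (37 xor e8) xor 79 = df xor 79 = a6
byte 5: (6f xor 34) xor 3f = 5b xor 3f = 64
byte 6: (1e xor 50) xor 20 = 4e xor 20 = 6e
byte 7: (3d xor 4c) xor 74 = 71 xor 74 = 05

[111, 126, 11, 121, 166, 100, 110, 5]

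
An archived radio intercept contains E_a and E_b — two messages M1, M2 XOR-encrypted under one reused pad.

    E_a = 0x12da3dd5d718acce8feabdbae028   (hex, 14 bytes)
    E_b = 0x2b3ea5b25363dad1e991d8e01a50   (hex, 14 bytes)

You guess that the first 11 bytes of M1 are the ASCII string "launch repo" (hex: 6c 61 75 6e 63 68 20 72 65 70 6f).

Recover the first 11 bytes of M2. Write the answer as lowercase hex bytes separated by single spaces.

55 85 ed 09 e7 13 56 6d 03 0b 0a

First, E_a ⊕ E_b = (M1 ⊕ K) ⊕ (M2 ⊕ K) = M1 ⊕ M2, so the key drops out. Then M2 = (M1 ⊕ M2) ⊕ M1 over the first 11 bytes.
byte 0: (12 ⊕ 2b) ⊕ 6c = 39 ⊕ 6c = 55
byte 1: (da ⊕ 3e) ⊕ 61 = e4 ⊕ 61 = 85
byte 2: (3d ⊕ a5) ⊕ 75 = 98 ⊕ 75 = ed
byte 3: (d5 ⊕ b2) ⊕ 6e = 67 ⊕ 6e = 09
byte 4: (d7 ⊕ 53) ⊕ 63 = 84 ⊕ 63 = e7
byte 5: (18 ⊕ 63) ⊕ 68 = 7b ⊕ 68 = 13
byte 6: (ac ⊕ da) ⊕ 20 = 76 ⊕ 20 = 56
byte 7: (ce ⊕ d1) ⊕ 72 = 1f ⊕ 72 = 6d
byte 8: (8f ⊕ e9) ⊕ 65 = 66 ⊕ 65 = 03
byte 9: (ea ⊕ 91) ⊕ 70 = 7b ⊕ 70 = 0b
byte 10: (bd ⊕ d8) ⊕ 6f = 65 ⊕ 6f = 0a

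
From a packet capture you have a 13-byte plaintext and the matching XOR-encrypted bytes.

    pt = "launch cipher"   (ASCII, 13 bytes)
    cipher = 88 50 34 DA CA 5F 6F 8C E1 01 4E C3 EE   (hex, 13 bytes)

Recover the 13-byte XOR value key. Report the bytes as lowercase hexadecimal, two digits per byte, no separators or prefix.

e43141b4a9374fef887126a69c

Since cipher = pt ⊕ key, XORing both sides with pt gives key = pt ⊕ cipher.
6c ⊕ 88 = e4
61 ⊕ 50 = 31
75 ⊕ 34 = 41
6e ⊕ da = b4
63 ⊕ ca = a9
68 ⊕ 5f = 37
20 ⊕ 6f = 4f
63 ⊕ 8c = ef
69 ⊕ e1 = 88
70 ⊕ 01 = 71
68 ⊕ 4e = 26
65 ⊕ c3 = a6
72 ⊕ ee = 9c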